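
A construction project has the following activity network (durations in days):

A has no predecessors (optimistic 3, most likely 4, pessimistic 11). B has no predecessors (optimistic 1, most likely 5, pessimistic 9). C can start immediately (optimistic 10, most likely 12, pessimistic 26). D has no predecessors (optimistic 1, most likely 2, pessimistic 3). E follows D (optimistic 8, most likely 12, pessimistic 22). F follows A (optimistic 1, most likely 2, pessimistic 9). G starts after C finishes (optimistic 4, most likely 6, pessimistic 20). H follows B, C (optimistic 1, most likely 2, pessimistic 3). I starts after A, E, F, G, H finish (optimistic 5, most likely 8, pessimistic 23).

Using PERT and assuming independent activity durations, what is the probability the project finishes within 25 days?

0.073

te_A = (3 + 4·4 + 11)/6 = 30/6 = 5; σ²_A = ((11−3)/6)² = 1.778
te_B = (1 + 4·5 + 9)/6 = 30/6 = 5; σ²_B = ((9−1)/6)² = 1.778
te_C = (10 + 4·12 + 26)/6 = 84/6 = 14; σ²_C = ((26−10)/6)² = 7.111
te_D = (1 + 4·2 + 3)/6 = 12/6 = 2; σ²_D = ((3−1)/6)² = 0.111
te_E = (8 + 4·12 + 22)/6 = 78/6 = 13; σ²_E = ((22−8)/6)² = 5.444
te_F = (1 + 4·2 + 9)/6 = 18/6 = 3; σ²_F = ((9−1)/6)² = 1.778
te_G = (4 + 4·6 + 20)/6 = 48/6 = 8; σ²_G = ((20−4)/6)² = 7.111
te_H = (1 + 4·2 + 3)/6 = 12/6 = 2; σ²_H = ((3−1)/6)² = 0.111
te_I = (5 + 4·8 + 23)/6 = 60/6 = 10; σ²_I = ((23−5)/6)² = 9.000

Forward pass:
ES_A = 0; EF_A = 5
ES_B = 0; EF_B = 5
ES_C = 0; EF_C = 14
ES_D = 0; EF_D = 2
ES_E = 2; EF_E = 2+13 = 15
ES_F = 5; EF_F = 5+3 = 8
ES_G = 14; EF_G = 14+8 = 22
ES_H = max(EF_B=5, EF_C=14) = 14; EF_H = 14+2 = 16
ES_I = max(EF_A=5, EF_E=15, EF_F=8, EF_G=22, EF_H=16) = 22; EF_I = 22+10 = 32
Expected project duration μ = 32 days. Critical path: C → G → I.

Variance along critical path = 7.111 + 7.111 + 9.000 = 23.222; σ = √23.222 = 4.819 days.
Z = (25 − 32) / 4.819 = -1.453
P(T ≤ 25) = Φ(-1.453) ≈ 0.073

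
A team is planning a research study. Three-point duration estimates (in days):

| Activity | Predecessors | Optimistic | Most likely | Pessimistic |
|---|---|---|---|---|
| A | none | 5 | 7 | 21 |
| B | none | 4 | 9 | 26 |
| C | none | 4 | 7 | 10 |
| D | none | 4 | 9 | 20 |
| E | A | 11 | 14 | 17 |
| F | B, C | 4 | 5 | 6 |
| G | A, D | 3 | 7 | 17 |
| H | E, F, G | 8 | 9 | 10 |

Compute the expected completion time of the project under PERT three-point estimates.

te_A = (5 + 4·7 + 21)/6 = 54/6 = 9
te_B = (4 + 4·9 + 26)/6 = 66/6 = 11
te_C = (4 + 4·7 + 10)/6 = 42/6 = 7
te_D = (4 + 4·9 + 20)/6 = 60/6 = 10
te_E = (11 + 4·14 + 17)/6 = 84/6 = 14
te_F = (4 + 4·5 + 6)/6 = 30/6 = 5
te_G = (3 + 4·7 + 17)/6 = 48/6 = 8
te_H = (8 + 4·9 + 10)/6 = 54/6 = 9

Forward pass:
ES_A = 0; EF_A = 9
ES_B = 0; EF_B = 11
ES_C = 0; EF_C = 7
ES_D = 0; EF_D = 10
ES_E = 9; EF_E = 9+14 = 23
ES_F = max(EF_B=11, EF_C=7) = 11; EF_F = 11+5 = 16
ES_G = max(EF_A=9, EF_D=10) = 10; EF_G = 10+8 = 18
ES_H = max(EF_E=23, EF_F=16, EF_G=18) = 23; EF_H = 23+9 = 32
Expected project duration μ = 32 days. Critical path: A → E → H.

32 days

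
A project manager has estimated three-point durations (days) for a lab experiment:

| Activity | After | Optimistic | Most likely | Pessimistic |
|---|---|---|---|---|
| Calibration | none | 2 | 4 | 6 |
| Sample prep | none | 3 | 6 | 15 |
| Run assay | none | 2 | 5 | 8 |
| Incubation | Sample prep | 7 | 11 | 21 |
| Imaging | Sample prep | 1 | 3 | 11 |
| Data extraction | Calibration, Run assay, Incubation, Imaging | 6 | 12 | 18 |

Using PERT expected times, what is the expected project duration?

te_Calibration = (2 + 4·4 + 6)/6 = 24/6 = 4
te_Sample prep = (3 + 4·6 + 15)/6 = 42/6 = 7
te_Run assay = (2 + 4·5 + 8)/6 = 30/6 = 5
te_Incubation = (7 + 4·11 + 21)/6 = 72/6 = 12
te_Imaging = (1 + 4·3 + 11)/6 = 24/6 = 4
te_Data extraction = (6 + 4·12 + 18)/6 = 72/6 = 12

Forward pass:
ES_Calibration = 0; EF_Calibration = 4
ES_Sample prep = 0; EF_Sample prep = 7
ES_Run assay = 0; EF_Run assay = 5
ES_Incubation = 7; EF_Incubation = 7+12 = 19
ES_Imaging = 7; EF_Imaging = 7+4 = 11
ES_Data extraction = max(EF_Calibration=4, EF_Run assay=5, EF_Incubation=19, EF_Imaging=11) = 19; EF_Data extraction = 19+12 = 31
Expected project duration μ = 31 days. Critical path: Sample prep → Incubation → Data extraction.

31 days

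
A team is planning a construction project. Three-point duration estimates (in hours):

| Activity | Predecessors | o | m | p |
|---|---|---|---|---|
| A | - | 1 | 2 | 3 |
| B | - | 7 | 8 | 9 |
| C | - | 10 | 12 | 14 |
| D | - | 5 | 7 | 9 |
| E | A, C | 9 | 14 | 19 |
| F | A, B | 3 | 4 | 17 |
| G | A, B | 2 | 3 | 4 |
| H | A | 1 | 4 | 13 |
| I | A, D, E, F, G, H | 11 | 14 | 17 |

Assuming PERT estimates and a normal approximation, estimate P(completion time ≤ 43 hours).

te_A = (1 + 4·2 + 3)/6 = 12/6 = 2; σ²_A = ((3−1)/6)² = 0.111
te_B = (7 + 4·8 + 9)/6 = 48/6 = 8; σ²_B = ((9−7)/6)² = 0.111
te_C = (10 + 4·12 + 14)/6 = 72/6 = 12; σ²_C = ((14−10)/6)² = 0.444
te_D = (5 + 4·7 + 9)/6 = 42/6 = 7; σ²_D = ((9−5)/6)² = 0.444
te_E = (9 + 4·14 + 19)/6 = 84/6 = 14; σ²_E = ((19−9)/6)² = 2.778
te_F = (3 + 4·4 + 17)/6 = 36/6 = 6; σ²_F = ((17−3)/6)² = 5.444
te_G = (2 + 4·3 + 4)/6 = 18/6 = 3; σ²_G = ((4−2)/6)² = 0.111
te_H = (1 + 4·4 + 13)/6 = 30/6 = 5; σ²_H = ((13−1)/6)² = 4.000
te_I = (11 + 4·14 + 17)/6 = 84/6 = 14; σ²_I = ((17−11)/6)² = 1.000

Forward pass:
ES_A = 0; EF_A = 2
ES_B = 0; EF_B = 8
ES_C = 0; EF_C = 12
ES_D = 0; EF_D = 7
ES_E = max(EF_A=2, EF_C=12) = 12; EF_E = 12+14 = 26
ES_F = max(EF_A=2, EF_B=8) = 8; EF_F = 8+6 = 14
ES_G = max(EF_A=2, EF_B=8) = 8; EF_G = 8+3 = 11
ES_H = 2; EF_H = 2+5 = 7
ES_I = max(EF_A=2, EF_D=7, EF_E=26, EF_F=14, EF_G=11, EF_H=7) = 26; EF_I = 26+14 = 40
Expected project duration μ = 40 hours. Critical path: C → E → I.

Variance along critical path = 0.444 + 2.778 + 1.000 = 4.222; σ = √4.222 = 2.055 hours.
Z = (43 − 40) / 2.055 = 1.460
P(T ≤ 43) = Φ(1.460) ≈ 0.928

0.928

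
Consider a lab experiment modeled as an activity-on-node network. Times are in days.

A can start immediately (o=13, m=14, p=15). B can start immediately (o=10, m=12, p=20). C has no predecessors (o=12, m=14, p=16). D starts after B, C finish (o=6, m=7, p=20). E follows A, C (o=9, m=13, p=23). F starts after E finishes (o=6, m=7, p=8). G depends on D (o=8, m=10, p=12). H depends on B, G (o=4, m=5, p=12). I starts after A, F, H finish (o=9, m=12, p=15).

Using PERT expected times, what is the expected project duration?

51 days

te_A = (13 + 4·14 + 15)/6 = 84/6 = 14
te_B = (10 + 4·12 + 20)/6 = 78/6 = 13
te_C = (12 + 4·14 + 16)/6 = 84/6 = 14
te_D = (6 + 4·7 + 20)/6 = 54/6 = 9
te_E = (9 + 4·13 + 23)/6 = 84/6 = 14
te_F = (6 + 4·7 + 8)/6 = 42/6 = 7
te_G = (8 + 4·10 + 12)/6 = 60/6 = 10
te_H = (4 + 4·5 + 12)/6 = 36/6 = 6
te_I = (9 + 4·12 + 15)/6 = 72/6 = 12

Forward pass:
ES_A = 0; EF_A = 14
ES_B = 0; EF_B = 13
ES_C = 0; EF_C = 14
ES_D = max(EF_B=13, EF_C=14) = 14; EF_D = 14+9 = 23
ES_E = max(EF_A=14, EF_C=14) = 14; EF_E = 14+14 = 28
ES_F = 28; EF_F = 28+7 = 35
ES_G = 23; EF_G = 23+10 = 33
ES_H = max(EF_B=13, EF_G=33) = 33; EF_H = 33+6 = 39
ES_I = max(EF_A=14, EF_F=35, EF_H=39) = 39; EF_I = 39+12 = 51
Expected project duration μ = 51 days. Critical path: C → D → G → H → I.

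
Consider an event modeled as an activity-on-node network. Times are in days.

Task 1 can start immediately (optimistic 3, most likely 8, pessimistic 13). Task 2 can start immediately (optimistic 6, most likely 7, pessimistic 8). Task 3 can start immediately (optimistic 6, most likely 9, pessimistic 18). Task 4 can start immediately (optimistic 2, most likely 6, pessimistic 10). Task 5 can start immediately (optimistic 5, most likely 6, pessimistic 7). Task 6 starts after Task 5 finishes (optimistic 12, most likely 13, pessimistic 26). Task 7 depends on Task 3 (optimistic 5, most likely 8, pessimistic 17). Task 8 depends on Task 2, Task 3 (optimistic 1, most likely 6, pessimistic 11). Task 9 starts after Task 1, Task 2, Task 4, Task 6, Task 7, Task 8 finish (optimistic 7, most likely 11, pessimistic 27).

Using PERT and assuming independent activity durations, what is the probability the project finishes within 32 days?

0.312

te_Task 1 = (3 + 4·8 + 13)/6 = 48/6 = 8; σ²_Task 1 = ((13−3)/6)² = 2.778
te_Task 2 = (6 + 4·7 + 8)/6 = 42/6 = 7; σ²_Task 2 = ((8−6)/6)² = 0.111
te_Task 3 = (6 + 4·9 + 18)/6 = 60/6 = 10; σ²_Task 3 = ((18−6)/6)² = 4.000
te_Task 4 = (2 + 4·6 + 10)/6 = 36/6 = 6; σ²_Task 4 = ((10−2)/6)² = 1.778
te_Task 5 = (5 + 4·6 + 7)/6 = 36/6 = 6; σ²_Task 5 = ((7−5)/6)² = 0.111
te_Task 6 = (12 + 4·13 + 26)/6 = 90/6 = 15; σ²_Task 6 = ((26−12)/6)² = 5.444
te_Task 7 = (5 + 4·8 + 17)/6 = 54/6 = 9; σ²_Task 7 = ((17−5)/6)² = 4.000
te_Task 8 = (1 + 4·6 + 11)/6 = 36/6 = 6; σ²_Task 8 = ((11−1)/6)² = 2.778
te_Task 9 = (7 + 4·11 + 27)/6 = 78/6 = 13; σ²_Task 9 = ((27−7)/6)² = 11.111

Forward pass:
ES_Task 1 = 0; EF_Task 1 = 8
ES_Task 2 = 0; EF_Task 2 = 7
ES_Task 3 = 0; EF_Task 3 = 10
ES_Task 4 = 0; EF_Task 4 = 6
ES_Task 5 = 0; EF_Task 5 = 6
ES_Task 6 = 6; EF_Task 6 = 6+15 = 21
ES_Task 7 = 10; EF_Task 7 = 10+9 = 19
ES_Task 8 = max(EF_Task 2=7, EF_Task 3=10) = 10; EF_Task 8 = 10+6 = 16
ES_Task 9 = max(EF_Task 1=8, EF_Task 2=7, EF_Task 4=6, EF_Task 6=21, EF_Task 7=19, EF_Task 8=16) = 21; EF_Task 9 = 21+13 = 34
Expected project duration μ = 34 days. Critical path: Task 5 → Task 6 → Task 9.

Variance along critical path = 0.111 + 5.444 + 11.111 = 16.667; σ = √16.667 = 4.082 days.
Z = (32 − 34) / 4.082 = -0.490
P(T ≤ 32) = Φ(-0.490) ≈ 0.312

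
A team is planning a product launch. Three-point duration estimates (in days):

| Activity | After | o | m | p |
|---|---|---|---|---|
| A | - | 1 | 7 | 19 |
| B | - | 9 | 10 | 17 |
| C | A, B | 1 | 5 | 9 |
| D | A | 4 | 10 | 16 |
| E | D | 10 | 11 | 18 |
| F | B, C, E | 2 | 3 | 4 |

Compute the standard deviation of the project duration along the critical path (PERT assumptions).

te_A = (1 + 4·7 + 19)/6 = 48/6 = 8; σ²_A = ((19−1)/6)² = 9.000
te_B = (9 + 4·10 + 17)/6 = 66/6 = 11; σ²_B = ((17−9)/6)² = 1.778
te_C = (1 + 4·5 + 9)/6 = 30/6 = 5; σ²_C = ((9−1)/6)² = 1.778
te_D = (4 + 4·10 + 16)/6 = 60/6 = 10; σ²_D = ((16−4)/6)² = 4.000
te_E = (10 + 4·11 + 18)/6 = 72/6 = 12; σ²_E = ((18−10)/6)² = 1.778
te_F = (2 + 4·3 + 4)/6 = 18/6 = 3; σ²_F = ((4−2)/6)² = 0.111

Forward pass:
ES_A = 0; EF_A = 8
ES_B = 0; EF_B = 11
ES_C = max(EF_A=8, EF_B=11) = 11; EF_C = 11+5 = 16
ES_D = 8; EF_D = 8+10 = 18
ES_E = 18; EF_E = 18+12 = 30
ES_F = max(EF_B=11, EF_C=16, EF_E=30) = 30; EF_F = 30+3 = 33
Expected project duration μ = 33 days. Critical path: A → D → E → F.

Variance along critical path = 9.000 + 4.000 + 1.778 + 0.111 = 14.889
σ = √14.889 = 3.859 days

3.86 days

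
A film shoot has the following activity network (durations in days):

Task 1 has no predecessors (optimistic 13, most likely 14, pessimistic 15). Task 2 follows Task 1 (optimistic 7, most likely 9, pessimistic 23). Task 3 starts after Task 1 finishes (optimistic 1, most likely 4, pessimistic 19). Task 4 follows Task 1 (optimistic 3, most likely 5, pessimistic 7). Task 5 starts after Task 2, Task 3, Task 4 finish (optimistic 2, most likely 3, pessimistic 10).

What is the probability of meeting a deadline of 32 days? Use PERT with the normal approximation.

te_Task 1 = (13 + 4·14 + 15)/6 = 84/6 = 14; σ²_Task 1 = ((15−13)/6)² = 0.111
te_Task 2 = (7 + 4·9 + 23)/6 = 66/6 = 11; σ²_Task 2 = ((23−7)/6)² = 7.111
te_Task 3 = (1 + 4·4 + 19)/6 = 36/6 = 6; σ²_Task 3 = ((19−1)/6)² = 9.000
te_Task 4 = (3 + 4·5 + 7)/6 = 30/6 = 5; σ²_Task 4 = ((7−3)/6)² = 0.444
te_Task 5 = (2 + 4·3 + 10)/6 = 24/6 = 4; σ²_Task 5 = ((10−2)/6)² = 1.778

Forward pass:
ES_Task 1 = 0; EF_Task 1 = 14
ES_Task 2 = 14; EF_Task 2 = 14+11 = 25
ES_Task 3 = 14; EF_Task 3 = 14+6 = 20
ES_Task 4 = 14; EF_Task 4 = 14+5 = 19
ES_Task 5 = max(EF_Task 2=25, EF_Task 3=20, EF_Task 4=19) = 25; EF_Task 5 = 25+4 = 29
Expected project duration μ = 29 days. Critical path: Task 1 → Task 2 → Task 5.

Variance along critical path = 0.111 + 7.111 + 1.778 = 9.000; σ = √9.000 = 3.000 days.
Z = (32 − 29) / 3.000 = 1.000
P(T ≤ 32) = Φ(1.000) ≈ 0.841

0.841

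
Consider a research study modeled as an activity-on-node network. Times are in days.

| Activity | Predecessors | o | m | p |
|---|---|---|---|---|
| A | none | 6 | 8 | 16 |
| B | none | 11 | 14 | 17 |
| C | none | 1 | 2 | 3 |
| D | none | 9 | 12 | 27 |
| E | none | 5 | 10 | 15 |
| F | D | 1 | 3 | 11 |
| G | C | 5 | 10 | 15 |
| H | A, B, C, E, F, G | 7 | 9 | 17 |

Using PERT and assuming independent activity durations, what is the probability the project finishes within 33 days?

0.905

te_A = (6 + 4·8 + 16)/6 = 54/6 = 9; σ²_A = ((16−6)/6)² = 2.778
te_B = (11 + 4·14 + 17)/6 = 84/6 = 14; σ²_B = ((17−11)/6)² = 1.000
te_C = (1 + 4·2 + 3)/6 = 12/6 = 2; σ²_C = ((3−1)/6)² = 0.111
te_D = (9 + 4·12 + 27)/6 = 84/6 = 14; σ²_D = ((27−9)/6)² = 9.000
te_E = (5 + 4·10 + 15)/6 = 60/6 = 10; σ²_E = ((15−5)/6)² = 2.778
te_F = (1 + 4·3 + 11)/6 = 24/6 = 4; σ²_F = ((11−1)/6)² = 2.778
te_G = (5 + 4·10 + 15)/6 = 60/6 = 10; σ²_G = ((15−5)/6)² = 2.778
te_H = (7 + 4·9 + 17)/6 = 60/6 = 10; σ²_H = ((17−7)/6)² = 2.778

Forward pass:
ES_A = 0; EF_A = 9
ES_B = 0; EF_B = 14
ES_C = 0; EF_C = 2
ES_D = 0; EF_D = 14
ES_E = 0; EF_E = 10
ES_F = 14; EF_F = 14+4 = 18
ES_G = 2; EF_G = 2+10 = 12
ES_H = max(EF_A=9, EF_B=14, EF_C=2, EF_E=10, EF_F=18, EF_G=12) = 18; EF_H = 18+10 = 28
Expected project duration μ = 28 days. Critical path: D → F → H.

Variance along critical path = 9.000 + 2.778 + 2.778 = 14.556; σ = √14.556 = 3.815 days.
Z = (33 − 28) / 3.815 = 1.311
P(T ≤ 33) = Φ(1.311) ≈ 0.905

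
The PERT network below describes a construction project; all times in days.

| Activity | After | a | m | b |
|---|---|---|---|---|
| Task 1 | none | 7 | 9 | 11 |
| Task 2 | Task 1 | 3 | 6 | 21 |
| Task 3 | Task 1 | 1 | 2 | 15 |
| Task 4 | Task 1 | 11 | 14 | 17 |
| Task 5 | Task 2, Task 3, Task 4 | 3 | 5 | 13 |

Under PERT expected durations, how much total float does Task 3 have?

te_Task 1 = (7 + 4·9 + 11)/6 = 54/6 = 9
te_Task 2 = (3 + 4·6 + 21)/6 = 48/6 = 8
te_Task 3 = (1 + 4·2 + 15)/6 = 24/6 = 4
te_Task 4 = (11 + 4·14 + 17)/6 = 84/6 = 14
te_Task 5 = (3 + 4·5 + 13)/6 = 36/6 = 6

Forward pass:
ES_Task 1 = 0; EF_Task 1 = 9
ES_Task 2 = 9; EF_Task 2 = 9+8 = 17
ES_Task 3 = 9; EF_Task 3 = 9+4 = 13
ES_Task 4 = 9; EF_Task 4 = 9+14 = 23
ES_Task 5 = max(EF_Task 2=17, EF_Task 3=13, EF_Task 4=23) = 23; EF_Task 5 = 23+6 = 29
Expected project duration μ = 29 days. Critical path: Task 1 → Task 4 → Task 5.

Backward pass:
LF_Task 5 = 29; LS_Task 5 = 29−6 = 23
LF_Task 4 = LS_Task 5 = 23; LS_Task 4 = 23−14 = 9
LF_Task 3 = LS_Task 5 = 23; LS_Task 3 = 23−4 = 19
LF_Task 2 = LS_Task 5 = 23; LS_Task 2 = 23−8 = 15
LF_Task 1 = min(LS_Task 2=15, LS_Task 3=19, LS_Task 4=9) = 9; LS_Task 1 = 9−9 = 0
Slack_Task 3 = LS_Task 3 − ES_Task 3 = 19 − 9 = 10

10 days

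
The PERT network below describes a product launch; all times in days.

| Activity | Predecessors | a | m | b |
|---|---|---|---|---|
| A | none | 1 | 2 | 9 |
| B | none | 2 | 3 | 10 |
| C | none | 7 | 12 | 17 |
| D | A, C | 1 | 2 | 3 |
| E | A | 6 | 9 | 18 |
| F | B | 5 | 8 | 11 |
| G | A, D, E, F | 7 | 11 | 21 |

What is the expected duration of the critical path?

te_A = (1 + 4·2 + 9)/6 = 18/6 = 3
te_B = (2 + 4·3 + 10)/6 = 24/6 = 4
te_C = (7 + 4·12 + 17)/6 = 72/6 = 12
te_D = (1 + 4·2 + 3)/6 = 12/6 = 2
te_E = (6 + 4·9 + 18)/6 = 60/6 = 10
te_F = (5 + 4·8 + 11)/6 = 48/6 = 8
te_G = (7 + 4·11 + 21)/6 = 72/6 = 12

Forward pass:
ES_A = 0; EF_A = 3
ES_B = 0; EF_B = 4
ES_C = 0; EF_C = 12
ES_D = max(EF_A=3, EF_C=12) = 12; EF_D = 12+2 = 14
ES_E = 3; EF_E = 3+10 = 13
ES_F = 4; EF_F = 4+8 = 12
ES_G = max(EF_A=3, EF_D=14, EF_E=13, EF_F=12) = 14; EF_G = 14+12 = 26
Expected project duration μ = 26 days. Critical path: C → D → G.

26 days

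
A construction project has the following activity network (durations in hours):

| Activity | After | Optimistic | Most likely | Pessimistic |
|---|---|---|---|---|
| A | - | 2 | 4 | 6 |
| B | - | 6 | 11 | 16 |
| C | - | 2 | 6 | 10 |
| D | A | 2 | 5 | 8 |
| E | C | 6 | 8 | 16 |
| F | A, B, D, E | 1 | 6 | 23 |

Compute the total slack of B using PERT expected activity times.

te_A = (2 + 4·4 + 6)/6 = 24/6 = 4
te_B = (6 + 4·11 + 16)/6 = 66/6 = 11
te_C = (2 + 4·6 + 10)/6 = 36/6 = 6
te_D = (2 + 4·5 + 8)/6 = 30/6 = 5
te_E = (6 + 4·8 + 16)/6 = 54/6 = 9
te_F = (1 + 4·6 + 23)/6 = 48/6 = 8

Forward pass:
ES_A = 0; EF_A = 4
ES_B = 0; EF_B = 11
ES_C = 0; EF_C = 6
ES_D = 4; EF_D = 4+5 = 9
ES_E = 6; EF_E = 6+9 = 15
ES_F = max(EF_A=4, EF_B=11, EF_D=9, EF_E=15) = 15; EF_F = 15+8 = 23
Expected project duration μ = 23 hours. Critical path: C → E → F.

Backward pass:
LF_F = 23; LS_F = 23−8 = 15
LF_E = LS_F = 15; LS_E = 15−9 = 6
LF_D = LS_F = 15; LS_D = 15−5 = 10
LF_C = LS_E = 6; LS_C = 6−6 = 0
LF_B = LS_F = 15; LS_B = 15−11 = 4
LF_A = min(LS_D=10, LS_F=15) = 10; LS_A = 10−4 = 6
Slack_B = LS_B − ES_B = 4 − 0 = 4

4 hours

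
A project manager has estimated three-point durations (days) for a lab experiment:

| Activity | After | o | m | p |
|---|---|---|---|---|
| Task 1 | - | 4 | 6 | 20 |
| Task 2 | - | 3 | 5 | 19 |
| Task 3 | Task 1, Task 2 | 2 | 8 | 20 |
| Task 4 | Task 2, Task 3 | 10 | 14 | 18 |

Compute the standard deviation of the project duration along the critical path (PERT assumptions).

4.23 days

te_Task 1 = (4 + 4·6 + 20)/6 = 48/6 = 8; σ²_Task 1 = ((20−4)/6)² = 7.111
te_Task 2 = (3 + 4·5 + 19)/6 = 42/6 = 7; σ²_Task 2 = ((19−3)/6)² = 7.111
te_Task 3 = (2 + 4·8 + 20)/6 = 54/6 = 9; σ²_Task 3 = ((20−2)/6)² = 9.000
te_Task 4 = (10 + 4·14 + 18)/6 = 84/6 = 14; σ²_Task 4 = ((18−10)/6)² = 1.778

Forward pass:
ES_Task 1 = 0; EF_Task 1 = 8
ES_Task 2 = 0; EF_Task 2 = 7
ES_Task 3 = max(EF_Task 1=8, EF_Task 2=7) = 8; EF_Task 3 = 8+9 = 17
ES_Task 4 = max(EF_Task 2=7, EF_Task 3=17) = 17; EF_Task 4 = 17+14 = 31
Expected project duration μ = 31 days. Critical path: Task 1 → Task 3 → Task 4.

Variance along critical path = 7.111 + 9.000 + 1.778 = 17.889
σ = √17.889 = 4.230 days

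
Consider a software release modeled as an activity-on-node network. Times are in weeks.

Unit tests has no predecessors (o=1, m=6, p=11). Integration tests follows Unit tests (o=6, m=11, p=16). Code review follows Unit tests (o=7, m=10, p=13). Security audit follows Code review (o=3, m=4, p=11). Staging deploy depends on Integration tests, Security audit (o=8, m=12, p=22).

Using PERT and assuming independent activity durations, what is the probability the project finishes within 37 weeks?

0.817

te_Unit tests = (1 + 4·6 + 11)/6 = 36/6 = 6; σ²_Unit tests = ((11−1)/6)² = 2.778
te_Integration tests = (6 + 4·11 + 16)/6 = 66/6 = 11; σ²_Integration tests = ((16−6)/6)² = 2.778
te_Code review = (7 + 4·10 + 13)/6 = 60/6 = 10; σ²_Code review = ((13−7)/6)² = 1.000
te_Security audit = (3 + 4·4 + 11)/6 = 30/6 = 5; σ²_Security audit = ((11−3)/6)² = 1.778
te_Staging deploy = (8 + 4·12 + 22)/6 = 78/6 = 13; σ²_Staging deploy = ((22−8)/6)² = 5.444

Forward pass:
ES_Unit tests = 0; EF_Unit tests = 6
ES_Integration tests = 6; EF_Integration tests = 6+11 = 17
ES_Code review = 6; EF_Code review = 6+10 = 16
ES_Security audit = 16; EF_Security audit = 16+5 = 21
ES_Staging deploy = max(EF_Integration tests=17, EF_Security audit=21) = 21; EF_Staging deploy = 21+13 = 34
Expected project duration μ = 34 weeks. Critical path: Unit tests → Code review → Security audit → Staging deploy.

Variance along critical path = 2.778 + 1.000 + 1.778 + 5.444 = 11.000; σ = √11.000 = 3.317 weeks.
Z = (37 − 34) / 3.317 = 0.905
P(T ≤ 37) = Φ(0.905) ≈ 0.817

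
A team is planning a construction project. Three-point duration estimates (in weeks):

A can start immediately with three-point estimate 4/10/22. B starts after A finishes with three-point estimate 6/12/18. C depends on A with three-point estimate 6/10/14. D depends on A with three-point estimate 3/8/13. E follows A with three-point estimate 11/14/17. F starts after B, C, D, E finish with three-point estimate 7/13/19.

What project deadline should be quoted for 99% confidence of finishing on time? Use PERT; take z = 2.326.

te_A = (4 + 4·10 + 22)/6 = 66/6 = 11; σ²_A = ((22−4)/6)² = 9.000
te_B = (6 + 4·12 + 18)/6 = 72/6 = 12; σ²_B = ((18−6)/6)² = 4.000
te_C = (6 + 4·10 + 14)/6 = 60/6 = 10; σ²_C = ((14−6)/6)² = 1.778
te_D = (3 + 4·8 + 13)/6 = 48/6 = 8; σ²_D = ((13−3)/6)² = 2.778
te_E = (11 + 4·14 + 17)/6 = 84/6 = 14; σ²_E = ((17−11)/6)² = 1.000
te_F = (7 + 4·13 + 19)/6 = 78/6 = 13; σ²_F = ((19−7)/6)² = 4.000

Forward pass:
ES_A = 0; EF_A = 11
ES_B = 11; EF_B = 11+12 = 23
ES_C = 11; EF_C = 11+10 = 21
ES_D = 11; EF_D = 11+8 = 19
ES_E = 11; EF_E = 11+14 = 25
ES_F = max(EF_B=23, EF_C=21, EF_D=19, EF_E=25) = 25; EF_F = 25+13 = 38
Expected project duration μ = 38 weeks. Critical path: A → E → F.

Variance along critical path = 9.000 + 1.000 + 4.000 = 14.000; σ = 3.742 weeks.
D = μ + z·σ = 38 + 2.326·3.742 = 46.7 weeks

46.7 weeks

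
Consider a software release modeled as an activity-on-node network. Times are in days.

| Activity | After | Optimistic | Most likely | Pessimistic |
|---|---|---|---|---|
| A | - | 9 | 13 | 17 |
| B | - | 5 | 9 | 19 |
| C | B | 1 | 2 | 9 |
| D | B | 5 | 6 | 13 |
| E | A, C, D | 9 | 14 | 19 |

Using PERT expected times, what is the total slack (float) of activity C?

te_A = (9 + 4·13 + 17)/6 = 78/6 = 13
te_B = (5 + 4·9 + 19)/6 = 60/6 = 10
te_C = (1 + 4·2 + 9)/6 = 18/6 = 3
te_D = (5 + 4·6 + 13)/6 = 42/6 = 7
te_E = (9 + 4·14 + 19)/6 = 84/6 = 14

Forward pass:
ES_A = 0; EF_A = 13
ES_B = 0; EF_B = 10
ES_C = 10; EF_C = 10+3 = 13
ES_D = 10; EF_D = 10+7 = 17
ES_E = max(EF_A=13, EF_C=13, EF_D=17) = 17; EF_E = 17+14 = 31
Expected project duration μ = 31 days. Critical path: B → D → E.

Backward pass:
LF_E = 31; LS_E = 31−14 = 17
LF_D = LS_E = 17; LS_D = 17−7 = 10
LF_C = LS_E = 17; LS_C = 17−3 = 14
LF_B = min(LS_C=14, LS_D=10) = 10; LS_B = 10−10 = 0
LF_A = LS_E = 17; LS_A = 17−13 = 4
Slack_C = LS_C − ES_C = 14 − 10 = 4

4 days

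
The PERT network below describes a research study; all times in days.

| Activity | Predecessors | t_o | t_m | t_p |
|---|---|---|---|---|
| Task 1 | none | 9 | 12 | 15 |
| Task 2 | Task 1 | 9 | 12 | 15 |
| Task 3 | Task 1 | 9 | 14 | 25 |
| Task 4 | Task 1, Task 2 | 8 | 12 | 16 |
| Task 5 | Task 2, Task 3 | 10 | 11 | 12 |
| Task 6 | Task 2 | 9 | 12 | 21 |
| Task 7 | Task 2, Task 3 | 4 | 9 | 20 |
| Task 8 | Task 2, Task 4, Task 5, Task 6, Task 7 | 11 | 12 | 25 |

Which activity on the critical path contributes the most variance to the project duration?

Task 3

te_Task 1 = (9 + 4·12 + 15)/6 = 72/6 = 12; σ²_Task 1 = ((15−9)/6)² = 1.000
te_Task 2 = (9 + 4·12 + 15)/6 = 72/6 = 12; σ²_Task 2 = ((15−9)/6)² = 1.000
te_Task 3 = (9 + 4·14 + 25)/6 = 90/6 = 15; σ²_Task 3 = ((25−9)/6)² = 7.111
te_Task 4 = (8 + 4·12 + 16)/6 = 72/6 = 12; σ²_Task 4 = ((16−8)/6)² = 1.778
te_Task 5 = (10 + 4·11 + 12)/6 = 66/6 = 11; σ²_Task 5 = ((12−10)/6)² = 0.111
te_Task 6 = (9 + 4·12 + 21)/6 = 78/6 = 13; σ²_Task 6 = ((21−9)/6)² = 4.000
te_Task 7 = (4 + 4·9 + 20)/6 = 60/6 = 10; σ²_Task 7 = ((20−4)/6)² = 7.111
te_Task 8 = (11 + 4·12 + 25)/6 = 84/6 = 14; σ²_Task 8 = ((25−11)/6)² = 5.444

Forward pass:
ES_Task 1 = 0; EF_Task 1 = 12
ES_Task 2 = 12; EF_Task 2 = 12+12 = 24
ES_Task 3 = 12; EF_Task 3 = 12+15 = 27
ES_Task 4 = max(EF_Task 1=12, EF_Task 2=24) = 24; EF_Task 4 = 24+12 = 36
ES_Task 5 = max(EF_Task 2=24, EF_Task 3=27) = 27; EF_Task 5 = 27+11 = 38
ES_Task 6 = 24; EF_Task 6 = 24+13 = 37
ES_Task 7 = max(EF_Task 2=24, EF_Task 3=27) = 27; EF_Task 7 = 27+10 = 37
ES_Task 8 = max(EF_Task 2=24, EF_Task 4=36, EF_Task 5=38, EF_Task 6=37, EF_Task 7=37) = 38; EF_Task 8 = 38+14 = 52
Expected project duration μ = 52 days. Critical path: Task 1 → Task 3 → Task 5 → Task 8.

Variances on critical path: σ²_Task 1=1.000, σ²_Task 3=7.111, σ²_Task 5=0.111, σ²_Task 8=5.444.
Largest is σ²_Task 3 = 7.111.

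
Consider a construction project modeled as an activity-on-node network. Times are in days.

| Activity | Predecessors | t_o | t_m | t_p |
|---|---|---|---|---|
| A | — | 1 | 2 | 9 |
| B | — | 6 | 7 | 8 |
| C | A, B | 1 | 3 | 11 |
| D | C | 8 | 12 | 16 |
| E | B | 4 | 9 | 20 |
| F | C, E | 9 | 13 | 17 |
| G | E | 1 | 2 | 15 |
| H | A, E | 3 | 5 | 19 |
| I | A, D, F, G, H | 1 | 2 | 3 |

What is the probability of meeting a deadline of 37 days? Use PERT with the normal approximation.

0.951

te_A = (1 + 4·2 + 9)/6 = 18/6 = 3; σ²_A = ((9−1)/6)² = 1.778
te_B = (6 + 4·7 + 8)/6 = 42/6 = 7; σ²_B = ((8−6)/6)² = 0.111
te_C = (1 + 4·3 + 11)/6 = 24/6 = 4; σ²_C = ((11−1)/6)² = 2.778
te_D = (8 + 4·12 + 16)/6 = 72/6 = 12; σ²_D = ((16−8)/6)² = 1.778
te_E = (4 + 4·9 + 20)/6 = 60/6 = 10; σ²_E = ((20−4)/6)² = 7.111
te_F = (9 + 4·13 + 17)/6 = 78/6 = 13; σ²_F = ((17−9)/6)² = 1.778
te_G = (1 + 4·2 + 15)/6 = 24/6 = 4; σ²_G = ((15−1)/6)² = 5.444
te_H = (3 + 4·5 + 19)/6 = 42/6 = 7; σ²_H = ((19−3)/6)² = 7.111
te_I = (1 + 4·2 + 3)/6 = 12/6 = 2; σ²_I = ((3−1)/6)² = 0.111

Forward pass:
ES_A = 0; EF_A = 3
ES_B = 0; EF_B = 7
ES_C = max(EF_A=3, EF_B=7) = 7; EF_C = 7+4 = 11
ES_D = 11; EF_D = 11+12 = 23
ES_E = 7; EF_E = 7+10 = 17
ES_F = max(EF_C=11, EF_E=17) = 17; EF_F = 17+13 = 30
ES_G = 17; EF_G = 17+4 = 21
ES_H = max(EF_A=3, EF_E=17) = 17; EF_H = 17+7 = 24
ES_I = max(EF_A=3, EF_D=23, EF_F=30, EF_G=21, EF_H=24) = 30; EF_I = 30+2 = 32
Expected project duration μ = 32 days. Critical path: B → E → F → I.

Variance along critical path = 0.111 + 7.111 + 1.778 + 0.111 = 9.111; σ = √9.111 = 3.018 days.
Z = (37 − 32) / 3.018 = 1.656
P(T ≤ 37) = Φ(1.656) ≈ 0.951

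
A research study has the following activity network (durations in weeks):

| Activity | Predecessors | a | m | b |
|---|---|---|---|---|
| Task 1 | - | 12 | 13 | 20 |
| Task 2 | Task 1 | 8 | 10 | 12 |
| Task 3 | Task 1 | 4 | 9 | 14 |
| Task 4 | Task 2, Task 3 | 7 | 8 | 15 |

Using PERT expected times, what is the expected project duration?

33 weeks

te_Task 1 = (12 + 4·13 + 20)/6 = 84/6 = 14
te_Task 2 = (8 + 4·10 + 12)/6 = 60/6 = 10
te_Task 3 = (4 + 4·9 + 14)/6 = 54/6 = 9
te_Task 4 = (7 + 4·8 + 15)/6 = 54/6 = 9

Forward pass:
ES_Task 1 = 0; EF_Task 1 = 14
ES_Task 2 = 14; EF_Task 2 = 14+10 = 24
ES_Task 3 = 14; EF_Task 3 = 14+9 = 23
ES_Task 4 = max(EF_Task 2=24, EF_Task 3=23) = 24; EF_Task 4 = 24+9 = 33
Expected project duration μ = 33 weeks. Critical path: Task 1 → Task 2 → Task 4.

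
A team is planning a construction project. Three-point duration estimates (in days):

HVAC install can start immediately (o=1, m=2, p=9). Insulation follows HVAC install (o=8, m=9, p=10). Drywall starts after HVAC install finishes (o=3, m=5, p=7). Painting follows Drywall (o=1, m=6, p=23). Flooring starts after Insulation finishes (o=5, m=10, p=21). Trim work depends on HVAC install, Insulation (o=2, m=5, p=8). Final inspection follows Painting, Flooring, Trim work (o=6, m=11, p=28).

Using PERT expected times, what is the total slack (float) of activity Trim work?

6 days

te_HVAC install = (1 + 4·2 + 9)/6 = 18/6 = 3
te_Insulation = (8 + 4·9 + 10)/6 = 54/6 = 9
te_Drywall = (3 + 4·5 + 7)/6 = 30/6 = 5
te_Painting = (1 + 4·6 + 23)/6 = 48/6 = 8
te_Flooring = (5 + 4·10 + 21)/6 = 66/6 = 11
te_Trim work = (2 + 4·5 + 8)/6 = 30/6 = 5
te_Final inspection = (6 + 4·11 + 28)/6 = 78/6 = 13

Forward pass:
ES_HVAC install = 0; EF_HVAC install = 3
ES_Insulation = 3; EF_Insulation = 3+9 = 12
ES_Drywall = 3; EF_Drywall = 3+5 = 8
ES_Painting = 8; EF_Painting = 8+8 = 16
ES_Flooring = 12; EF_Flooring = 12+11 = 23
ES_Trim work = max(EF_HVAC install=3, EF_Insulation=12) = 12; EF_Trim work = 12+5 = 17
ES_Final inspection = max(EF_Painting=16, EF_Flooring=23, EF_Trim work=17) = 23; EF_Final inspection = 23+13 = 36
Expected project duration μ = 36 days. Critical path: HVAC install → Insulation → Flooring → Final inspection.

Backward pass:
LF_Final inspection = 36; LS_Final inspection = 36−13 = 23
LF_Trim work = LS_Final inspection = 23; LS_Trim work = 23−5 = 18
LF_Flooring = LS_Final inspection = 23; LS_Flooring = 23−11 = 12
LF_Painting = LS_Final inspection = 23; LS_Painting = 23−8 = 15
LF_Drywall = LS_Painting = 15; LS_Drywall = 15−5 = 10
LF_Insulation = min(LS_Flooring=12, LS_Trim work=18) = 12; LS_Insulation = 12−9 = 3
LF_HVAC install = min(LS_Insulation=3, LS_Drywall=10, LS_Trim work=18) = 3; LS_HVAC install = 3−3 = 0
Slack_Trim work = LS_Trim work − ES_Trim work = 18 − 12 = 6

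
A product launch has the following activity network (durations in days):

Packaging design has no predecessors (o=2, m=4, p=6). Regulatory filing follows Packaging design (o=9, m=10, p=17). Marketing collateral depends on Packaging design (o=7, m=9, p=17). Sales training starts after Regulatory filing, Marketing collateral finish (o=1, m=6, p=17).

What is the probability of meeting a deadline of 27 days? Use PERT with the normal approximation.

te_Packaging design = (2 + 4·4 + 6)/6 = 24/6 = 4; σ²_Packaging design = ((6−2)/6)² = 0.444
te_Regulatory filing = (9 + 4·10 + 17)/6 = 66/6 = 11; σ²_Regulatory filing = ((17−9)/6)² = 1.778
te_Marketing collateral = (7 + 4·9 + 17)/6 = 60/6 = 10; σ²_Marketing collateral = ((17−7)/6)² = 2.778
te_Sales training = (1 + 4·6 + 17)/6 = 42/6 = 7; σ²_Sales training = ((17−1)/6)² = 7.111

Forward pass:
ES_Packaging design = 0; EF_Packaging design = 4
ES_Regulatory filing = 4; EF_Regulatory filing = 4+11 = 15
ES_Marketing collateral = 4; EF_Marketing collateral = 4+10 = 14
ES_Sales training = max(EF_Regulatory filing=15, EF_Marketing collateral=14) = 15; EF_Sales training = 15+7 = 22
Expected project duration μ = 22 days. Critical path: Packaging design → Regulatory filing → Sales training.

Variance along critical path = 0.444 + 1.778 + 7.111 = 9.333; σ = √9.333 = 3.055 days.
Z = (27 − 22) / 3.055 = 1.637
P(T ≤ 27) = Φ(1.637) ≈ 0.949

0.949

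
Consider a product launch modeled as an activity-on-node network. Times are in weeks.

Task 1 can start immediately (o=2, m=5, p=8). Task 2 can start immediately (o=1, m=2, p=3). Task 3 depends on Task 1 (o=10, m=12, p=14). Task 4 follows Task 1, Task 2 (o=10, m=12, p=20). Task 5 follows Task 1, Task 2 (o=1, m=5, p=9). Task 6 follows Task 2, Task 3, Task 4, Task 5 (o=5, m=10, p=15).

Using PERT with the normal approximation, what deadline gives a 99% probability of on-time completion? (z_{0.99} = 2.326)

34.0 weeks

te_Task 1 = (2 + 4·5 + 8)/6 = 30/6 = 5; σ²_Task 1 = ((8−2)/6)² = 1.000
te_Task 2 = (1 + 4·2 + 3)/6 = 12/6 = 2; σ²_Task 2 = ((3−1)/6)² = 0.111
te_Task 3 = (10 + 4·12 + 14)/6 = 72/6 = 12; σ²_Task 3 = ((14−10)/6)² = 0.444
te_Task 4 = (10 + 4·12 + 20)/6 = 78/6 = 13; σ²_Task 4 = ((20−10)/6)² = 2.778
te_Task 5 = (1 + 4·5 + 9)/6 = 30/6 = 5; σ²_Task 5 = ((9−1)/6)² = 1.778
te_Task 6 = (5 + 4·10 + 15)/6 = 60/6 = 10; σ²_Task 6 = ((15−5)/6)² = 2.778

Forward pass:
ES_Task 1 = 0; EF_Task 1 = 5
ES_Task 2 = 0; EF_Task 2 = 2
ES_Task 3 = 5; EF_Task 3 = 5+12 = 17
ES_Task 4 = max(EF_Task 1=5, EF_Task 2=2) = 5; EF_Task 4 = 5+13 = 18
ES_Task 5 = max(EF_Task 1=5, EF_Task 2=2) = 5; EF_Task 5 = 5+5 = 10
ES_Task 6 = max(EF_Task 2=2, EF_Task 3=17, EF_Task 4=18, EF_Task 5=10) = 18; EF_Task 6 = 18+10 = 28
Expected project duration μ = 28 weeks. Critical path: Task 1 → Task 4 → Task 6.

Variance along critical path = 1.000 + 2.778 + 2.778 = 6.556; σ = 2.560 weeks.
D = μ + z·σ = 28 + 2.326·2.560 = 34.0 weeks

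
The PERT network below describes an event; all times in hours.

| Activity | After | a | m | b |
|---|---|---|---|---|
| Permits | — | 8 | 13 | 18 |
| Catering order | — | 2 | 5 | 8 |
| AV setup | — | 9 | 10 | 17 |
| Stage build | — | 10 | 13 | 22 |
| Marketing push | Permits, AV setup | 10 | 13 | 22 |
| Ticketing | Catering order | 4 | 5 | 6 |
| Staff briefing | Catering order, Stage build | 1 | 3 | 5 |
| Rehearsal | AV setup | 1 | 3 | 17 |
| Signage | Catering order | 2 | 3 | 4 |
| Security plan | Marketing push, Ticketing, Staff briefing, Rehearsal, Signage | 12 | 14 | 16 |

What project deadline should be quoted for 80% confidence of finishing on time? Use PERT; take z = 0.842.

te_Permits = (8 + 4·13 + 18)/6 = 78/6 = 13; σ²_Permits = ((18−8)/6)² = 2.778
te_Catering order = (2 + 4·5 + 8)/6 = 30/6 = 5; σ²_Catering order = ((8−2)/6)² = 1.000
te_AV setup = (9 + 4·10 + 17)/6 = 66/6 = 11; σ²_AV setup = ((17−9)/6)² = 1.778
te_Stage build = (10 + 4·13 + 22)/6 = 84/6 = 14; σ²_Stage build = ((22−10)/6)² = 4.000
te_Marketing push = (10 + 4·13 + 22)/6 = 84/6 = 14; σ²_Marketing push = ((22−10)/6)² = 4.000
te_Ticketing = (4 + 4·5 + 6)/6 = 30/6 = 5; σ²_Ticketing = ((6−4)/6)² = 0.111
te_Staff briefing = (1 + 4·3 + 5)/6 = 18/6 = 3; σ²_Staff briefing = ((5−1)/6)² = 0.444
te_Rehearsal = (1 + 4·3 + 17)/6 = 30/6 = 5; σ²_Rehearsal = ((17−1)/6)² = 7.111
te_Signage = (2 + 4·3 + 4)/6 = 18/6 = 3; σ²_Signage = ((4−2)/6)² = 0.111
te_Security plan = (12 + 4·14 + 16)/6 = 84/6 = 14; σ²_Security plan = ((16−12)/6)² = 0.444

Forward pass:
ES_Permits = 0; EF_Permits = 13
ES_Catering order = 0; EF_Catering order = 5
ES_AV setup = 0; EF_AV setup = 11
ES_Stage build = 0; EF_Stage build = 14
ES_Marketing push = max(EF_Permits=13, EF_AV setup=11) = 13; EF_Marketing push = 13+14 = 27
ES_Ticketing = 5; EF_Ticketing = 5+5 = 10
ES_Staff briefing = max(EF_Catering order=5, EF_Stage build=14) = 14; EF_Staff briefing = 14+3 = 17
ES_Rehearsal = 11; EF_Rehearsal = 11+5 = 16
ES_Signage = 5; EF_Signage = 5+3 = 8
ES_Security plan = max(EF_Marketing push=27, EF_Ticketing=10, EF_Staff briefing=17, EF_Rehearsal=16, EF_Signage=8) = 27; EF_Security plan = 27+14 = 41
Expected project duration μ = 41 hours. Critical path: Permits → Marketing push → Security plan.

Variance along critical path = 2.778 + 4.000 + 0.444 = 7.222; σ = 2.687 hours.
D = μ + z·σ = 41 + 0.842·2.687 = 43.3 hours

43.3 hours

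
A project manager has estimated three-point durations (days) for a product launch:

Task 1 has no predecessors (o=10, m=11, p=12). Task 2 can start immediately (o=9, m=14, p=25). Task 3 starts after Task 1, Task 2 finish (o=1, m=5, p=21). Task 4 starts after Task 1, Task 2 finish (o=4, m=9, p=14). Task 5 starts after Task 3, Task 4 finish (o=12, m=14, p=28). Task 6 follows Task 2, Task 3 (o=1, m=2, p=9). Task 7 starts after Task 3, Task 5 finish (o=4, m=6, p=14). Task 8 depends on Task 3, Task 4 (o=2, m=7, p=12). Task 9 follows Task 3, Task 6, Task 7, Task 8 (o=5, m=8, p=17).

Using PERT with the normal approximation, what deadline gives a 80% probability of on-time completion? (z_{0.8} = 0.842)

te_Task 1 = (10 + 4·11 + 12)/6 = 66/6 = 11; σ²_Task 1 = ((12−10)/6)² = 0.111
te_Task 2 = (9 + 4·14 + 25)/6 = 90/6 = 15; σ²_Task 2 = ((25−9)/6)² = 7.111
te_Task 3 = (1 + 4·5 + 21)/6 = 42/6 = 7; σ²_Task 3 = ((21−1)/6)² = 11.111
te_Task 4 = (4 + 4·9 + 14)/6 = 54/6 = 9; σ²_Task 4 = ((14−4)/6)² = 2.778
te_Task 5 = (12 + 4·14 + 28)/6 = 96/6 = 16; σ²_Task 5 = ((28−12)/6)² = 7.111
te_Task 6 = (1 + 4·2 + 9)/6 = 18/6 = 3; σ²_Task 6 = ((9−1)/6)² = 1.778
te_Task 7 = (4 + 4·6 + 14)/6 = 42/6 = 7; σ²_Task 7 = ((14−4)/6)² = 2.778
te_Task 8 = (2 + 4·7 + 12)/6 = 42/6 = 7; σ²_Task 8 = ((12−2)/6)² = 2.778
te_Task 9 = (5 + 4·8 + 17)/6 = 54/6 = 9; σ²_Task 9 = ((17−5)/6)² = 4.000

Forward pass:
ES_Task 1 = 0; EF_Task 1 = 11
ES_Task 2 = 0; EF_Task 2 = 15
ES_Task 3 = max(EF_Task 1=11, EF_Task 2=15) = 15; EF_Task 3 = 15+7 = 22
ES_Task 4 = max(EF_Task 1=11, EF_Task 2=15) = 15; EF_Task 4 = 15+9 = 24
ES_Task 5 = max(EF_Task 3=22, EF_Task 4=24) = 24; EF_Task 5 = 24+16 = 40
ES_Task 6 = max(EF_Task 2=15, EF_Task 3=22) = 22; EF_Task 6 = 22+3 = 25
ES_Task 7 = max(EF_Task 3=22, EF_Task 5=40) = 40; EF_Task 7 = 40+7 = 47
ES_Task 8 = max(EF_Task 3=22, EF_Task 4=24) = 24; EF_Task 8 = 24+7 = 31
ES_Task 9 = max(EF_Task 3=22, EF_Task 6=25, EF_Task 7=47, EF_Task 8=31) = 47; EF_Task 9 = 47+9 = 56
Expected project duration μ = 56 days. Critical path: Task 2 → Task 4 → Task 5 → Task 7 → Task 9.

Variance along critical path = 7.111 + 2.778 + 7.111 + 2.778 + 4.000 = 23.778; σ = 4.876 days.
D = μ + z·σ = 56 + 0.842·4.876 = 60.1 days

60.1 days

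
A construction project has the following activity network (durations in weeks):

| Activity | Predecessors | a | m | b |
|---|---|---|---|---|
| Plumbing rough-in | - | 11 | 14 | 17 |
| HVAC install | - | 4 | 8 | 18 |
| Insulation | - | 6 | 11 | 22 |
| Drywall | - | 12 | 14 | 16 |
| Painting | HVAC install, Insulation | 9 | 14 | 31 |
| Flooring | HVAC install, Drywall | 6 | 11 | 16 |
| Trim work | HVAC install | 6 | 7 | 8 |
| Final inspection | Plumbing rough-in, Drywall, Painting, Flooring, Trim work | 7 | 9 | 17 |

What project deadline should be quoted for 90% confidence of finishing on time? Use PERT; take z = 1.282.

te_Plumbing rough-in = (11 + 4·14 + 17)/6 = 84/6 = 14; σ²_Plumbing rough-in = ((17−11)/6)² = 1.000
te_HVAC install = (4 + 4·8 + 18)/6 = 54/6 = 9; σ²_HVAC install = ((18−4)/6)² = 5.444
te_Insulation = (6 + 4·11 + 22)/6 = 72/6 = 12; σ²_Insulation = ((22−6)/6)² = 7.111
te_Drywall = (12 + 4·14 + 16)/6 = 84/6 = 14; σ²_Drywall = ((16−12)/6)² = 0.444
te_Painting = (9 + 4·14 + 31)/6 = 96/6 = 16; σ²_Painting = ((31−9)/6)² = 13.444
te_Flooring = (6 + 4·11 + 16)/6 = 66/6 = 11; σ²_Flooring = ((16−6)/6)² = 2.778
te_Trim work = (6 + 4·7 + 8)/6 = 42/6 = 7; σ²_Trim work = ((8−6)/6)² = 0.111
te_Final inspection = (7 + 4·9 + 17)/6 = 60/6 = 10; σ²_Final inspection = ((17−7)/6)² = 2.778

Forward pass:
ES_Plumbing rough-in = 0; EF_Plumbing rough-in = 14
ES_HVAC install = 0; EF_HVAC install = 9
ES_Insulation = 0; EF_Insulation = 12
ES_Drywall = 0; EF_Drywall = 14
ES_Painting = max(EF_HVAC install=9, EF_Insulation=12) = 12; EF_Painting = 12+16 = 28
ES_Flooring = max(EF_HVAC install=9, EF_Drywall=14) = 14; EF_Flooring = 14+11 = 25
ES_Trim work = 9; EF_Trim work = 9+7 = 16
ES_Final inspection = max(EF_Plumbing rough-in=14, EF_Drywall=14, EF_Painting=28, EF_Flooring=25, EF_Trim work=16) = 28; EF_Final inspection = 28+10 = 38
Expected project duration μ = 38 weeks. Critical path: Insulation → Painting → Final inspection.

Variance along critical path = 7.111 + 13.444 + 2.778 = 23.333; σ = 4.830 weeks.
D = μ + z·σ = 38 + 1.282·4.830 = 44.2 weeks

44.2 weeks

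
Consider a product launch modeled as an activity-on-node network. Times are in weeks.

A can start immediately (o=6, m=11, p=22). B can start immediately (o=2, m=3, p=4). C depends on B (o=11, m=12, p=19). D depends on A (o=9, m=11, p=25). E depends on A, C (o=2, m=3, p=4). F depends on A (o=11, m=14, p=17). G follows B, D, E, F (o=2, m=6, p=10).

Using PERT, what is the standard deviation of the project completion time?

te_A = (6 + 4·11 + 22)/6 = 72/6 = 12; σ²_A = ((22−6)/6)² = 7.111
te_B = (2 + 4·3 + 4)/6 = 18/6 = 3; σ²_B = ((4−2)/6)² = 0.111
te_C = (11 + 4·12 + 19)/6 = 78/6 = 13; σ²_C = ((19−11)/6)² = 1.778
te_D = (9 + 4·11 + 25)/6 = 78/6 = 13; σ²_D = ((25−9)/6)² = 7.111
te_E = (2 + 4·3 + 4)/6 = 18/6 = 3; σ²_E = ((4−2)/6)² = 0.111
te_F = (11 + 4·14 + 17)/6 = 84/6 = 14; σ²_F = ((17−11)/6)² = 1.000
te_G = (2 + 4·6 + 10)/6 = 36/6 = 6; σ²_G = ((10−2)/6)² = 1.778

Forward pass:
ES_A = 0; EF_A = 12
ES_B = 0; EF_B = 3
ES_C = 3; EF_C = 3+13 = 16
ES_D = 12; EF_D = 12+13 = 25
ES_E = max(EF_A=12, EF_C=16) = 16; EF_E = 16+3 = 19
ES_F = 12; EF_F = 12+14 = 26
ES_G = max(EF_B=3, EF_D=25, EF_E=19, EF_F=26) = 26; EF_G = 26+6 = 32
Expected project duration μ = 32 weeks. Critical path: A → F → G.

Variance along critical path = 7.111 + 1.000 + 1.778 = 9.889
σ = √9.889 = 3.145 weeks

3.14 weeks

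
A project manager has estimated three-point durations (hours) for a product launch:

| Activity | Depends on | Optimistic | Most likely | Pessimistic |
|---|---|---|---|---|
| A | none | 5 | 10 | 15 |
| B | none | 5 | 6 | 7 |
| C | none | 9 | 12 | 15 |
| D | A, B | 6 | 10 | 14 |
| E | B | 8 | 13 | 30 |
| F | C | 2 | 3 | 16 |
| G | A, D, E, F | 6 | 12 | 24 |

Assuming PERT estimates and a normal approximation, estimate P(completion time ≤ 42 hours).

0.954

te_A = (5 + 4·10 + 15)/6 = 60/6 = 10; σ²_A = ((15−5)/6)² = 2.778
te_B = (5 + 4·6 + 7)/6 = 36/6 = 6; σ²_B = ((7−5)/6)² = 0.111
te_C = (9 + 4·12 + 15)/6 = 72/6 = 12; σ²_C = ((15−9)/6)² = 1.000
te_D = (6 + 4·10 + 14)/6 = 60/6 = 10; σ²_D = ((14−6)/6)² = 1.778
te_E = (8 + 4·13 + 30)/6 = 90/6 = 15; σ²_E = ((30−8)/6)² = 13.444
te_F = (2 + 4·3 + 16)/6 = 30/6 = 5; σ²_F = ((16−2)/6)² = 5.444
te_G = (6 + 4·12 + 24)/6 = 78/6 = 13; σ²_G = ((24−6)/6)² = 9.000

Forward pass:
ES_A = 0; EF_A = 10
ES_B = 0; EF_B = 6
ES_C = 0; EF_C = 12
ES_D = max(EF_A=10, EF_B=6) = 10; EF_D = 10+10 = 20
ES_E = 6; EF_E = 6+15 = 21
ES_F = 12; EF_F = 12+5 = 17
ES_G = max(EF_A=10, EF_D=20, EF_E=21, EF_F=17) = 21; EF_G = 21+13 = 34
Expected project duration μ = 34 hours. Critical path: B → E → G.

Variance along critical path = 0.111 + 13.444 + 9.000 = 22.556; σ = √22.556 = 4.749 hours.
Z = (42 − 34) / 4.749 = 1.684
P(T ≤ 42) = Φ(1.684) ≈ 0.954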